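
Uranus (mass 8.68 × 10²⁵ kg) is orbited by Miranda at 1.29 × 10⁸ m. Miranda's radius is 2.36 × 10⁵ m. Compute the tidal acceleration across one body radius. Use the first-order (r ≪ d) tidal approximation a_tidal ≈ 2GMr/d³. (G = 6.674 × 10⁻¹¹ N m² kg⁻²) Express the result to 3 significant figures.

The tidal stretch is the gradient of GM/d² times the body's extent r, hence the 1/d³ dependence.
a_tidal = 2GMr/d³
        = 2 × (6.674 × 10⁻¹¹) × (8.68 × 10²⁵) × (2.36 × 10⁵) / (1.29 × 10⁸)³
        = 1.27 × 10⁻³ m/s²

1.27 × 10⁻³ m/s²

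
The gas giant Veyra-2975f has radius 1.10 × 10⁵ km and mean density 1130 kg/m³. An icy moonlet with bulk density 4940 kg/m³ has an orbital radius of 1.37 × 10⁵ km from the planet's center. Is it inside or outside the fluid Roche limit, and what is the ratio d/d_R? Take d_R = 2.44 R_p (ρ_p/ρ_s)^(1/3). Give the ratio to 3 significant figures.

d_R = 2.44 × (1.10 × 10⁵ km) × (1130/4940)^(1/3) = 1.641 × 10⁵ km
d/d_R = (1.37 × 10⁵) / (1.641 × 10⁵) = 0.835
Since d/d_R < 1, the body is inside the Roche limit.

inside; d/d_R ≈ 0.835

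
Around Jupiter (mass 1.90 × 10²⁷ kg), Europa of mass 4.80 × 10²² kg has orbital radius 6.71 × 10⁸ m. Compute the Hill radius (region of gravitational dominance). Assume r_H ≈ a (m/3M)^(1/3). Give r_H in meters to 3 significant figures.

1.37 × 10⁷ m

r_H ≈ a (m/3M)^(1/3)
    = (6.71 × 10⁸) × (4.80 × 10²² / (3 × 1.90 × 10²⁷))^(1/3)
    = 1.37 × 10⁷ m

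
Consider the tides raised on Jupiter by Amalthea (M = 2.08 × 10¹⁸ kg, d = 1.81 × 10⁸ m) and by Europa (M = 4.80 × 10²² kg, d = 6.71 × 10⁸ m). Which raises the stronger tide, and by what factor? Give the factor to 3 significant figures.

Europa, by a factor of ≈ 453

Compare M/d³ for the two perturbers:
Amalthea: (2.08 × 10¹⁸) / (1.81 × 10⁸)³ = 3.508 × 10⁻⁷
Europa: (4.80 × 10²²) / (6.71 × 10⁸)³ = 1.589 × 10⁻⁴
Ratio (larger/smaller) = 453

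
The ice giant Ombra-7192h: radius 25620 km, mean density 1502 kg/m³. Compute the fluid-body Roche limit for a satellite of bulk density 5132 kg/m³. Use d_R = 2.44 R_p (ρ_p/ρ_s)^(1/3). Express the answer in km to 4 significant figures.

41500 km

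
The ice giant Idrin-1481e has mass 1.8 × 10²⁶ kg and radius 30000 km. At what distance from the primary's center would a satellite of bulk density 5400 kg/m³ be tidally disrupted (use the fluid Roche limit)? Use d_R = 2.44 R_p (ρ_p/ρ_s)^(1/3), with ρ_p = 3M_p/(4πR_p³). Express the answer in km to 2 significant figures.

ρ_p = 3M_p/(4πR_p³) = 3 × (1.8 × 10²⁶) / (4π × (3.0 × 10⁷ m)³) = 1600 kg/m³
d_R = 2.44 × 30000 km × (1600/5400)^(1/3)
    = 49000 km

49000 km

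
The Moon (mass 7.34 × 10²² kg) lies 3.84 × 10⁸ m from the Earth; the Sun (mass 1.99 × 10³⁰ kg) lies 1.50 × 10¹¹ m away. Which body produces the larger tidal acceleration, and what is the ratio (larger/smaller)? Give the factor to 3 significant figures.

Tidal stretch scales as M/d³; compute that for each body.
The Moon: (7.34 × 10²²) / (3.84 × 10⁸)³ = 1.296 × 10⁻³
The Sun: (1.99 × 10³⁰) / (1.50 × 10¹¹)³ = 5.896 × 10⁻⁴
Ratio (larger/smaller) = 2.20

The Moon, by a factor of ≈ 2.20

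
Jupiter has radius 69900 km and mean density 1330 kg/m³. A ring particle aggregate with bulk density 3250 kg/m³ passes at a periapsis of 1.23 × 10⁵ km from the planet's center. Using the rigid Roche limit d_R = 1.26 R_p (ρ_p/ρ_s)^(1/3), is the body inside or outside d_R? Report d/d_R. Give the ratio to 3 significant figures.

d_R = 1.26 × (69900 km) × (1330/3250)^(1/3) = 65390 km
d/d_R = (1.23 × 10⁵) / (65390) = 1.88
Since d/d_R > 1, the body is outside the Roche limit.

outside; d/d_R ≈ 1.88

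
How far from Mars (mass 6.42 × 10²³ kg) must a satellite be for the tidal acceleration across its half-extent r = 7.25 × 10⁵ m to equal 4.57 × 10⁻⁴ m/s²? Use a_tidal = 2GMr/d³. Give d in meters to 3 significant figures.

2GMr/d³ = a_tidal  ⇒  d = (2GMr / a_tidal)^(1/3)
d = (2 × 6.674×10⁻¹¹ × (6.42 × 10²³) × (7.25 × 10⁵) / (4.57 × 10⁻⁴))^(1/3)
  = 5.14 × 10⁷ m

5.14 × 10⁷ m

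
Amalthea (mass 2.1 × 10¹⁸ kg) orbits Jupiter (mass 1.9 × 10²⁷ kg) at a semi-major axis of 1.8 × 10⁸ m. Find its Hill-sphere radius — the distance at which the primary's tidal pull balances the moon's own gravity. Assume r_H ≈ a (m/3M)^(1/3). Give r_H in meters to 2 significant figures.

1.3 × 10⁵ m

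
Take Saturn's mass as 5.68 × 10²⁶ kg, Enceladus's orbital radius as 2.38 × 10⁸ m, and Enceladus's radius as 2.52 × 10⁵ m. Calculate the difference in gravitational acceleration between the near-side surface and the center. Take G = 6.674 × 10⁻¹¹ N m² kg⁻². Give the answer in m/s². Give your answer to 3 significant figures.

Since r ≪ d, expand the inverse-square field across one radius to get the leading 2GMr/d³ term.
Δg = 2GMr/d³
   = 2 × (6.674 × 10⁻¹¹) × (5.68 × 10²⁶) × (2.52 × 10⁵) / (2.38 × 10⁸)³
   = 1.42 × 10⁻³ m/s²

1.42 × 10⁻³ m/s²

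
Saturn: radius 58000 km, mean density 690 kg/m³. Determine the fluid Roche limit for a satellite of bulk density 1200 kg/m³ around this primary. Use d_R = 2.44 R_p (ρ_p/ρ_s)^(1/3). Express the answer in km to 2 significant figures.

1.2 × 10⁵ km

d_R = 2.44 × 58000 km × (690/1200)^(1/3)
    = 1.2 × 10⁵ km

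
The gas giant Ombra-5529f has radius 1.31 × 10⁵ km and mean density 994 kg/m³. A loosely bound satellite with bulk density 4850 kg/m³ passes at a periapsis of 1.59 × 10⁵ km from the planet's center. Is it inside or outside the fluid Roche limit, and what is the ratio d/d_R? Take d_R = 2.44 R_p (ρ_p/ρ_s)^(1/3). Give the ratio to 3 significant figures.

inside; d/d_R ≈ 0.844

d_R = 2.44 × (1.31 × 10⁵ km) × (994/4850)^(1/3) = 1.885 × 10⁵ km
d/d_R = (1.59 × 10⁵) / (1.885 × 10⁵) = 0.844
Since d/d_R < 1, the body is inside the Roche limit.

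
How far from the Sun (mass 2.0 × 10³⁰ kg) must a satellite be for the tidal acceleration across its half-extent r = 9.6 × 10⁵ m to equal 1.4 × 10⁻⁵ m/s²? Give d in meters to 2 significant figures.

2.6 × 10¹⁰ m

2GMr/d³ = a_tidal  ⇒  d = (2GMr / a_tidal)^(1/3)
d = (2 × 6.674×10⁻¹¹ × (2.0 × 10³⁰) × (9.6 × 10⁵) / (1.4 × 10⁻⁵))^(1/3)
  = 2.6 × 10¹⁰ m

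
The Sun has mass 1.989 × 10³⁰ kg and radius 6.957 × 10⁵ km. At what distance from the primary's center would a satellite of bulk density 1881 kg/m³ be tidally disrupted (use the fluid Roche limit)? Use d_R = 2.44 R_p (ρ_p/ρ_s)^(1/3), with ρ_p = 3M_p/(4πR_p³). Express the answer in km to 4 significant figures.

1.542 × 10⁶ km

ρ_p = 3M_p/(4πR_p³) = 3 × (1.989 × 10³⁰) / (4π × (6.957 × 10⁸ m)³) = 1410 kg/m³
d_R = 2.44 × 6.957 × 10⁵ km × (1410/1881)^(1/3)
    = 1.542 × 10⁶ km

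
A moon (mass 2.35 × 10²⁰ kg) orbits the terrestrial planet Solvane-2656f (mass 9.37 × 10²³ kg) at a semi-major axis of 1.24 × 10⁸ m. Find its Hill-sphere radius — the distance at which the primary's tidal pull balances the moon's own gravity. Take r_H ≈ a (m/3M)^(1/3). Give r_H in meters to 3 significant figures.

r_H ≈ a (m/3M)^(1/3)
    = (1.24 × 10⁸) × (2.35 × 10²⁰ / (3 × 9.37 × 10²³))^(1/3)
    = 5.42 × 10⁶ m

5.42 × 10⁶ m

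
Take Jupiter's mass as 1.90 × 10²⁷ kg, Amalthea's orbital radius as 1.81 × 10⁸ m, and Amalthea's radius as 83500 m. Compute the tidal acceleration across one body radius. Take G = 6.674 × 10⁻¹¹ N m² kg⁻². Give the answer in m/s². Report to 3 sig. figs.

Δa = 2GMr/d³
   = 2 × (6.674 × 10⁻¹¹) × (1.90 × 10²⁷) × (83500) / (1.81 × 10⁸)³
   = 3.57 × 10⁻³ m/s²

3.57 × 10⁻³ m/s²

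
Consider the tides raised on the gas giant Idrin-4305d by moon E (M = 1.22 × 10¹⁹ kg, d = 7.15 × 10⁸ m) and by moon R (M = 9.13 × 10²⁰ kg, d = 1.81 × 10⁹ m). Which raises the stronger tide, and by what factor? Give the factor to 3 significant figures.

Moon R, by a factor of ≈ 4.61

The tide-raising term goes as M/d³ (the gradient of a 1/d² field).
Moon E: (1.22 × 10¹⁹) / (7.15 × 10⁸)³ = 3.338 × 10⁻⁸
Moon R: (9.13 × 10²⁰) / (1.81 × 10⁹)³ = 1.540 × 10⁻⁷
Ratio (larger/smaller) = 4.61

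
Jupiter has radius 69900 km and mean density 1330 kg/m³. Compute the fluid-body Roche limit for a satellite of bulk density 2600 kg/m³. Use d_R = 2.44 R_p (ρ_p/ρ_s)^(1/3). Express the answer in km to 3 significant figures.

1.36 × 10⁵ km

d_R = 2.44 × 69900 km × (1330/2600)^(1/3)
    = 1.36 × 10⁵ km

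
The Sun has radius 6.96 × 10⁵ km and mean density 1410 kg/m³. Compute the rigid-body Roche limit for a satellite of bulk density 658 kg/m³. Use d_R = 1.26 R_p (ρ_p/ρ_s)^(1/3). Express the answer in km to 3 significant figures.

d_R = 1.26 × 6.96 × 10⁵ km × (1410/658)^(1/3)
    = 1.13 × 10⁶ km

1.13 × 10⁶ km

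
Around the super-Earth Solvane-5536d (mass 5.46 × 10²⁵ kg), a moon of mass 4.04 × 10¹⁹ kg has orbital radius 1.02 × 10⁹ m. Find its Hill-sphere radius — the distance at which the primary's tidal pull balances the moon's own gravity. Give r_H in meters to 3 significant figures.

r_H ≈ a (m/3M)^(1/3)
    = (1.02 × 10⁹) × (4.04 × 10¹⁹ / (3 × 5.46 × 10²⁵))^(1/3)
    = 6.40 × 10⁶ m

6.40 × 10⁶ m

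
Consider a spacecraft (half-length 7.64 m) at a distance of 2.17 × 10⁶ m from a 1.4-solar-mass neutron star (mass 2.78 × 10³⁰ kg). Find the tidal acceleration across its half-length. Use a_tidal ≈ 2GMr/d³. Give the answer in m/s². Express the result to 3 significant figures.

2.77 × 10² m/s²

Differencing GM/(d−r)² and GM/d² to first order in r/d gives 2GMr/d³.
Δa = 2GMr/d³
   = 2 × (6.674 × 10⁻¹¹) × (2.78 × 10³⁰) × (7.64) / (2.17 × 10⁶)³
   = 2.77 × 10² m/s²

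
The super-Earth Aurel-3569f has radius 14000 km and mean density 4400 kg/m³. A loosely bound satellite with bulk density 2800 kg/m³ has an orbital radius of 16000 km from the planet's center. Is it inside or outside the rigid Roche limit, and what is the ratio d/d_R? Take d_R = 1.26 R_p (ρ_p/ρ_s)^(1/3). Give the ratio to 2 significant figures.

d_R = 1.26 × (14000 km) × (4400/2800)^(1/3) = 20510 km
d/d_R = (16000) / (20510) = 0.78
Since d/d_R < 1, the body is inside the Roche limit.

inside; d/d_R ≈ 0.78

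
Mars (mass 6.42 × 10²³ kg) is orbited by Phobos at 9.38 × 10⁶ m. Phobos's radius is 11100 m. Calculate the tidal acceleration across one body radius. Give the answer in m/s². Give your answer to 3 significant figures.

The tidal stretch is the gradient of GM/d² times the body's extent r, hence the 1/d³ dependence.
Δg = 2GMr/d³
   = 2 × (6.674 × 10⁻¹¹) × (6.42 × 10²³) × (11100) / (9.38 × 10⁶)³
   = 1.15 × 10⁻³ m/s²

1.15 × 10⁻³ m/s²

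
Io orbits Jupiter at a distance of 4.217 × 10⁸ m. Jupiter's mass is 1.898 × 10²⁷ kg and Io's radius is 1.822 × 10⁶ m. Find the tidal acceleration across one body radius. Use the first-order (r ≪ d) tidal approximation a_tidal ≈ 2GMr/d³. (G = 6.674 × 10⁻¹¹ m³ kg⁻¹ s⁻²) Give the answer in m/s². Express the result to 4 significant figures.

6.155 × 10⁻³ m/s²

The tidal stretch is the gradient of GM/d² times the body's extent r, hence the 1/d³ dependence.
Δg = 2GMr/d³
   = 2 × (6.674 × 10⁻¹¹) × (1.898 × 10²⁷) × (1.822 × 10⁶) / (4.217 × 10⁸)³
   = 6.155 × 10⁻³ m/s²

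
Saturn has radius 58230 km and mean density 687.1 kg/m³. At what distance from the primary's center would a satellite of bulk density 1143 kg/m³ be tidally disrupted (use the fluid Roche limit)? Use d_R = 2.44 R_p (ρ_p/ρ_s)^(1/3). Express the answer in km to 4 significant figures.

1.199 × 10⁵ km

d_R = 2.44 × 58230 km × (687.1/1143)^(1/3)
    = 1.199 × 10⁵ km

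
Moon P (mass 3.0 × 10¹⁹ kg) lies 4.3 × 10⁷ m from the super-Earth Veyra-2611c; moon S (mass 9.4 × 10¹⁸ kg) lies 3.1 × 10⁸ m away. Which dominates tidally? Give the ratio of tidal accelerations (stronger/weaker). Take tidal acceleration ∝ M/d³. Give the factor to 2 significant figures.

Moon P, by a factor of ≈ 1200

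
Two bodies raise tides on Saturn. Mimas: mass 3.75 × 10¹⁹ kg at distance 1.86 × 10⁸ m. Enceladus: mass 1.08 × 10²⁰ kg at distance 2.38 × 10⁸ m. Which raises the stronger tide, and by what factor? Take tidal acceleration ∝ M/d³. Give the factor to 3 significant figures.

Tidal stretch scales as M/d³; compute that for each body.
Mimas: (3.75 × 10¹⁹) / (1.86 × 10⁸)³ = 5.828 × 10⁻⁶
Enceladus: (1.08 × 10²⁰) / (2.38 × 10⁸)³ = 8.011 × 10⁻⁶
Ratio (larger/smaller) = 1.37

Enceladus, by a factor of ≈ 1.37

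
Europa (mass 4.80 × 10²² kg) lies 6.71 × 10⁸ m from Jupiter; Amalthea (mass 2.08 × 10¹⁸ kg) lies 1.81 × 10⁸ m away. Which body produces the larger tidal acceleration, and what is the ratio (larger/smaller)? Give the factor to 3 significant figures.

The tide-raising term goes as M/d³ (the gradient of a 1/d² field).
Europa: (4.80 × 10²²) / (6.71 × 10⁸)³ = 1.589 × 10⁻⁴
Amalthea: (2.08 × 10¹⁸) / (1.81 × 10⁸)³ = 3.508 × 10⁻⁷
Ratio (larger/smaller) = 453

Europa, by a factor of ≈ 453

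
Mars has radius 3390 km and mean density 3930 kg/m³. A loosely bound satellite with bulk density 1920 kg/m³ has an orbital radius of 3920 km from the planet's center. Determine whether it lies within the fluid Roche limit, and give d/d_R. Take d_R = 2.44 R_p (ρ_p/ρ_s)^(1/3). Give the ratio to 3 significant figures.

d_R = 2.44 × (3390 km) × (3930/1920)^(1/3) = 10500 km
d/d_R = (3920) / (10500) = 0.373
Since d/d_R < 1, the body is inside the Roche limit.

inside; d/d_R ≈ 0.373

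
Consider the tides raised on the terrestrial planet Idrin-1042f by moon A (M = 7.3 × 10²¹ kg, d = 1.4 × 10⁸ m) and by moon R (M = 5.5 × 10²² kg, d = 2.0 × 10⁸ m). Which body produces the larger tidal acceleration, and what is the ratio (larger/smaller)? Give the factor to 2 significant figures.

Moon R, by a factor of ≈ 2.6

Tidal acceleration ∝ M/d³, so compare M/d³ for each.
Moon A: (7.3 × 10²¹) / (1.4 × 10⁸)³ = 2.660 × 10⁻³
Moon R: (5.5 × 10²²) / (2.0 × 10⁸)³ = 6.875 × 10⁻³
Ratio (larger/smaller) = 2.6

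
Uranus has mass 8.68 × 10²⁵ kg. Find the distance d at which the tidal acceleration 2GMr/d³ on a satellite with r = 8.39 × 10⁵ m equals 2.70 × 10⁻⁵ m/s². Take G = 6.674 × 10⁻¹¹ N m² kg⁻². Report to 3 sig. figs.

7.11 × 10⁸ m

2GMr/d³ = a_tidal  ⇒  d = (2GMr / a_tidal)^(1/3)
d = (2 × 6.674×10⁻¹¹ × (8.68 × 10²⁵) × (8.39 × 10⁵) / (2.70 × 10⁻⁵))^(1/3)
  = 7.11 × 10⁸ m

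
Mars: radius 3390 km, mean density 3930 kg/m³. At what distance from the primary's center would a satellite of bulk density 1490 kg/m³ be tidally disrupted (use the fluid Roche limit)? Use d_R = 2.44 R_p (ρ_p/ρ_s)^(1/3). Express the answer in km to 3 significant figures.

11400 km

d_R = 2.44 × 3390 km × (3930/1490)^(1/3)
    = 11400 km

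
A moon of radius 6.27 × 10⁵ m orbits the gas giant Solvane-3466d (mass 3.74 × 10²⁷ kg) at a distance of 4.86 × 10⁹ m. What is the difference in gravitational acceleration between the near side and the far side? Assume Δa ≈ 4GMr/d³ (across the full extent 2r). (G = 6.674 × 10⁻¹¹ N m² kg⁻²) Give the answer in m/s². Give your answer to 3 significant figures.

5.45 × 10⁻⁶ m/s²

The field gradient is 2GM/d³; across the full diameter 2r the difference is 4GMr/d³.
Δa = 4GMr/d³
   = 4 × (6.674 × 10⁻¹¹) × (3.74 × 10²⁷) × (6.27 × 10⁵) / (4.86 × 10⁹)³
   = 5.45 × 10⁻⁶ m/s²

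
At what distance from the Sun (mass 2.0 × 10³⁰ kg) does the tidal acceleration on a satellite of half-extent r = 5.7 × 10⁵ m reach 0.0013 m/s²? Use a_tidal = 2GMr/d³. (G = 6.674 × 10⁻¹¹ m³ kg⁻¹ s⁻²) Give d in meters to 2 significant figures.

2GMr/d³ = a_tidal  ⇒  d = (2GMr / a_tidal)^(1/3)
d = (2 × 6.674×10⁻¹¹ × (2.0 × 10³⁰) × (5.7 × 10⁵) / (0.0013))^(1/3)
  = 4.9 × 10⁹ m

4.9 × 10⁹ m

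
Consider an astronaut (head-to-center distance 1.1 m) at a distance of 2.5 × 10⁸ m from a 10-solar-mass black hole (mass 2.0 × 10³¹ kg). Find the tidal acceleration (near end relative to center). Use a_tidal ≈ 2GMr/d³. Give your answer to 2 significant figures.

The tidal stretch is the gradient of GM/d² times the body's extent r, hence the 1/d³ dependence.
a_tidal = 2GMr/d³
        = 2 × (6.674 × 10⁻¹¹) × (2.0 × 10³¹) × (1.1) / (2.5 × 10⁸)³
        = 1.9 × 10⁻⁴ m/s²

1.9 × 10⁻⁴ m/s²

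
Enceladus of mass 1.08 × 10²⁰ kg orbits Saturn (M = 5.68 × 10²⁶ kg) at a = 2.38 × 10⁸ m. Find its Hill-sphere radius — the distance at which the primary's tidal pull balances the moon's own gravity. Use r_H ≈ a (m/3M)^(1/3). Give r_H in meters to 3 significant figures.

r_H ≈ a (m/3M)^(1/3)
    = (2.38 × 10⁸) × (1.08 × 10²⁰ / (3 × 5.68 × 10²⁶))^(1/3)
    = 9.49 × 10⁵ m

9.49 × 10⁵ m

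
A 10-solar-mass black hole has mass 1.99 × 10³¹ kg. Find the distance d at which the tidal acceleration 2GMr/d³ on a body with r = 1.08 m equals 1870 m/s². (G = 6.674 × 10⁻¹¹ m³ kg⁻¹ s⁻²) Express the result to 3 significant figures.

1.15 × 10⁶ m

2GMr/d³ = a_tidal  ⇒  d = (2GMr / a_tidal)^(1/3)
d = (2 × 6.674×10⁻¹¹ × (1.99 × 10³¹) × (1.08) / (1870))^(1/3)
  = 1.15 × 10⁶ m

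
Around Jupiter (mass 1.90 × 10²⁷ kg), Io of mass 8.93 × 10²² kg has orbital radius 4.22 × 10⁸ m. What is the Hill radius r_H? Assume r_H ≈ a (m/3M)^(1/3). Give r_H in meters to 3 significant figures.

r_H ≈ a (m/3M)^(1/3)
    = (4.22 × 10⁸) × (8.93 × 10²² / (3 × 1.90 × 10²⁷))^(1/3)
    = 1.06 × 10⁷ m

1.06 × 10⁷ m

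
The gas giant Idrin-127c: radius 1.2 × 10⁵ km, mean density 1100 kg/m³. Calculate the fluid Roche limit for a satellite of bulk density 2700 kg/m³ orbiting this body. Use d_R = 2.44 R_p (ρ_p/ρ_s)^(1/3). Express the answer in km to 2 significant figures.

2.2 × 10⁵ km

d_R = 2.44 × 1.2 × 10⁵ km × (1100/2700)^(1/3)
    = 2.2 × 10⁵ km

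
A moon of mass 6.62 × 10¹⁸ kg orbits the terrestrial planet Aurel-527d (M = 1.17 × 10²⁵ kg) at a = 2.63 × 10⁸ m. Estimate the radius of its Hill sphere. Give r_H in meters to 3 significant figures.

1.51 × 10⁶ m

r_H ≈ a (m/3M)^(1/3)
    = (2.63 × 10⁸) × (6.62 × 10¹⁸ / (3 × 1.17 × 10²⁵))^(1/3)
    = 1.51 × 10⁶ m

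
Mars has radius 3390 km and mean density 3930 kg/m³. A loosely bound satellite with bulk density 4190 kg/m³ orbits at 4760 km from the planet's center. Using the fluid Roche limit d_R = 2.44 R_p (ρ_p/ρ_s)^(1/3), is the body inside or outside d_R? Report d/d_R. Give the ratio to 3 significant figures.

inside; d/d_R ≈ 0.588

d_R = 2.44 × (3390 km) × (3930/4190)^(1/3) = 8097 km
d/d_R = (4760) / (8097) = 0.588
Since d/d_R < 1, the body is inside the Roche limit.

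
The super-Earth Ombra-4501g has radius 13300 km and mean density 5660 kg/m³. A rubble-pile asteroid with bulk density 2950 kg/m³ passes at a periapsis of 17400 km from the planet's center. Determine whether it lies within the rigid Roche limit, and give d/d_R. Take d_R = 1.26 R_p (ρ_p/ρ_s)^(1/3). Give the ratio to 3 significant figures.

inside; d/d_R ≈ 0.836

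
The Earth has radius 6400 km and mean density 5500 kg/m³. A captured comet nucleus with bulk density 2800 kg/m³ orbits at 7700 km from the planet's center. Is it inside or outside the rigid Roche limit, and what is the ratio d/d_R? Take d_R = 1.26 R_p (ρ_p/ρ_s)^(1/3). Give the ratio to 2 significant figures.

d_R = 1.26 × (6400 km) × (5500/2800)^(1/3) = 10100 km
d/d_R = (7700) / (10100) = 0.76
Since d/d_R < 1, the body is inside the Roche limit.

inside; d/d_R ≈ 0.76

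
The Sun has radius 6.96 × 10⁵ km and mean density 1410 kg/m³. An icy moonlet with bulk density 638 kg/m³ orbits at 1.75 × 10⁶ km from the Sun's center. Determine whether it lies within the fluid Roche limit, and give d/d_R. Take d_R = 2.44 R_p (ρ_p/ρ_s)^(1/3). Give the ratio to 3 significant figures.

inside; d/d_R ≈ 0.791

d_R = 2.44 × (6.96 × 10⁵ km) × (1410/638)^(1/3) = 2.212 × 10⁶ km
d/d_R = (1.75 × 10⁶) / (2.212 × 10⁶) = 0.791
Since d/d_R < 1, the body is inside the Roche limit.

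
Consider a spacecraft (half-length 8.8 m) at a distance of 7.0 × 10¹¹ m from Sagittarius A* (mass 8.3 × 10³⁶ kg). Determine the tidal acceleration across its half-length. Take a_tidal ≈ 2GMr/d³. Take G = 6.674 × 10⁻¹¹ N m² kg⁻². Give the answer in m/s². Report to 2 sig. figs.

a_tidal = 2GMr/d³
        = 2 × (6.674 × 10⁻¹¹) × (8.3 × 10³⁶) × (8.8) / (7.0 × 10¹¹)³
        = 2.8 × 10⁻⁸ m/s²

2.8 × 10⁻⁸ m/s²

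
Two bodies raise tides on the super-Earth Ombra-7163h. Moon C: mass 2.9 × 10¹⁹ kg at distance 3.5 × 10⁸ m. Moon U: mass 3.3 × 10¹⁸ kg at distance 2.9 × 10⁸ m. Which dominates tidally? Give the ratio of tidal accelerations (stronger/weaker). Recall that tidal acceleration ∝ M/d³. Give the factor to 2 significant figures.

Moon C, by a factor of ≈ 5.0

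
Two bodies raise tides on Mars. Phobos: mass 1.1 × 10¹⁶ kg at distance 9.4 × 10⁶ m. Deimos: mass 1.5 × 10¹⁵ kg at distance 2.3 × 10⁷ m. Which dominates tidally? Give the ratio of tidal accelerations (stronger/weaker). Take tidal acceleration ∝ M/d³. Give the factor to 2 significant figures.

Phobos, by a factor of ≈ 110

The tide-raising term goes as M/d³ (the gradient of a 1/d² field).
Phobos: (1.1 × 10¹⁶) / (9.4 × 10⁶)³ = 1.324 × 10⁻⁵
Deimos: (1.5 × 10¹⁵) / (2.3 × 10⁷)³ = 1.233 × 10⁻⁷
Ratio (larger/smaller) = 110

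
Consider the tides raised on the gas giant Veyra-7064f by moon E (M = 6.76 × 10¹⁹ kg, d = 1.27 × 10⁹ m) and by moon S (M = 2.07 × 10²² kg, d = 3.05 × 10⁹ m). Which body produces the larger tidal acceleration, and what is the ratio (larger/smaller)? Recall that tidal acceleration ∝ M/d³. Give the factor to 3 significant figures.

Compare M/d³ for the two perturbers:
Moon E: (6.76 × 10¹⁹) / (1.27 × 10⁹)³ = 3.300 × 10⁻⁸
Moon S: (2.07 × 10²²) / (3.05 × 10⁹)³ = 7.296 × 10⁻⁷
Ratio (larger/smaller) = 22.1

Moon S, by a factor of ≈ 22.1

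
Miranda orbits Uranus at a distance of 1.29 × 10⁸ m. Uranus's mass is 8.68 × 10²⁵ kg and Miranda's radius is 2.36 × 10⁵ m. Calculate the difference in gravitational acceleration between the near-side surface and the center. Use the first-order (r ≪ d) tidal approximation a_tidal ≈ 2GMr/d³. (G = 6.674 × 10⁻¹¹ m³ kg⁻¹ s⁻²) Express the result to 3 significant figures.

1.27 × 10⁻³ m/s²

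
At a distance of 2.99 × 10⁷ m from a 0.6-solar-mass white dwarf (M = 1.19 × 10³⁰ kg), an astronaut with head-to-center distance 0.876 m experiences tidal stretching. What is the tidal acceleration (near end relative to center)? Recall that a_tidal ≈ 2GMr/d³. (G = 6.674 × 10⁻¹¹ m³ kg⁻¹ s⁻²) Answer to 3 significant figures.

5.21 × 10⁻³ m/s²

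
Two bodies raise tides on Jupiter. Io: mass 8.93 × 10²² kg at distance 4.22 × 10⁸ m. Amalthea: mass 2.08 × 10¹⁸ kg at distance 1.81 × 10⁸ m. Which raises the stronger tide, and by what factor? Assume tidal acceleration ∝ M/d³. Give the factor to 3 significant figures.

Tidal acceleration ∝ M/d³, so compare M/d³ for each.
Io: (8.93 × 10²²) / (4.22 × 10⁸)³ = 1.188 × 10⁻³
Amalthea: (2.08 × 10¹⁸) / (1.81 × 10⁸)³ = 3.508 × 10⁻⁷
Ratio (larger/smaller) = 3390

Io, by a factor of ≈ 3390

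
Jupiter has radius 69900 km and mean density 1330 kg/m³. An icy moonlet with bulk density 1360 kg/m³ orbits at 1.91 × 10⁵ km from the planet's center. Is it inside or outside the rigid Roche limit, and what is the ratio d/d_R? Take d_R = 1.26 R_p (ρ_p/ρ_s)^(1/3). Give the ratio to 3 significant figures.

d_R = 1.26 × (69900 km) × (1330/1360)^(1/3) = 87420 km
d/d_R = (1.91 × 10⁵) / (87420) = 2.18
Since d/d_R > 1, the body is outside the Roche limit.

outside; d/d_R ≈ 2.18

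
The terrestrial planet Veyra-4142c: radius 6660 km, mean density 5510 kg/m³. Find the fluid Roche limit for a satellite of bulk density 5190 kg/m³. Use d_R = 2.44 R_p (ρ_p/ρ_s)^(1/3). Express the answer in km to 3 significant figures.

16600 km

d_R = 2.44 × 6660 km × (5510/5190)^(1/3)
    = 16600 km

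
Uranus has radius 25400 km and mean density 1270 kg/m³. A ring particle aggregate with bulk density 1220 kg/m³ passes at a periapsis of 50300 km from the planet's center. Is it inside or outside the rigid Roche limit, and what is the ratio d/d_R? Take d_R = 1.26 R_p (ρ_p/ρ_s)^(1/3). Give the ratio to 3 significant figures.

outside; d/d_R ≈ 1.55

d_R = 1.26 × (25400 km) × (1270/1220)^(1/3) = 32440 km
d/d_R = (50300) / (32440) = 1.55
Since d/d_R > 1, the body is outside the Roche limit.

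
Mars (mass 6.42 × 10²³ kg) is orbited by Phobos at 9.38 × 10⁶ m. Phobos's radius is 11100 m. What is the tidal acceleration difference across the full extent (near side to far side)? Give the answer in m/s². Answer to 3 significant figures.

2.31 × 10⁻³ m/s²

Δg = 4GMr/d³
   = 4 × (6.674 × 10⁻¹¹) × (6.42 × 10²³) × (11100) / (9.38 × 10⁶)³
   = 2.31 × 10⁻³ m/s²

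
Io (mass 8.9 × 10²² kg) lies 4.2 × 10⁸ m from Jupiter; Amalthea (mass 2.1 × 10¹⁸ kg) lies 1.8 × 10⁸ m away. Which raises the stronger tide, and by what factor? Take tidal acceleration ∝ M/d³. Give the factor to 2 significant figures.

The tide-raising term goes as M/d³ (the gradient of a 1/d² field).
Io: (8.9 × 10²²) / (4.2 × 10⁸)³ = 1.201 × 10⁻³
Amalthea: (2.1 × 10¹⁸) / (1.8 × 10⁸)³ = 3.601 × 10⁻⁷
Ratio (larger/smaller) = 3300

Io, by a factor of ≈ 3300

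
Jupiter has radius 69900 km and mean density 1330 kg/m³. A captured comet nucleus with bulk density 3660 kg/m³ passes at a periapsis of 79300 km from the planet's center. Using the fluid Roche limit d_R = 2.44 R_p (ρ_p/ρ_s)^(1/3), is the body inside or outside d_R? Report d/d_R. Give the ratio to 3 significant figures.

d_R = 2.44 × (69900 km) × (1330/3660)^(1/3) = 1.217 × 10⁵ km
d/d_R = (79300) / (1.217 × 10⁵) = 0.652
Since d/d_R < 1, the body is inside the Roche limit.

inside; d/d_R ≈ 0.652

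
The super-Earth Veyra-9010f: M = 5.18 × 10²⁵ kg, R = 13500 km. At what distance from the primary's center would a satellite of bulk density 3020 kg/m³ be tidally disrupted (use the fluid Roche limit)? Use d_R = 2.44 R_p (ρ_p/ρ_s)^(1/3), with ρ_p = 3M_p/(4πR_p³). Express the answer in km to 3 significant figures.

ρ_p = 3M_p/(4πR_p³) = 3 × (5.18 × 10²⁵) / (4π × (1.35 × 10⁷ m)³) = 5030 kg/m³
d_R = 2.44 × 13500 km × (5030/3020)^(1/3)
    = 39000 km

39000 km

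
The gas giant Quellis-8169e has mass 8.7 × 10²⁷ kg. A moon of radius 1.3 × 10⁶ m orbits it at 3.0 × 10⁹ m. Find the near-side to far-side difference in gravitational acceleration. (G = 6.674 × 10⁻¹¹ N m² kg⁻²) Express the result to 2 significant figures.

The field gradient is 2GM/d³; across the full diameter 2r the difference is 4GMr/d³.
a_tidal = 4GMr/d³
        = 4 × (6.674 × 10⁻¹¹) × (8.7 × 10²⁷) × (1.3 × 10⁶) / (3.0 × 10⁹)³
        = 1.1 × 10⁻⁴ m/s²

1.1 × 10⁻⁴ m/s²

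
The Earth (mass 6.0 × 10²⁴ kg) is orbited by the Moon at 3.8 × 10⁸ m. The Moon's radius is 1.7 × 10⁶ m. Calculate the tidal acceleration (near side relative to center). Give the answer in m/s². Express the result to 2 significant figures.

Δg = 2GMr/d³
   = 2 × (6.674 × 10⁻¹¹) × (6.0 × 10²⁴) × (1.7 × 10⁶) / (3.8 × 10⁸)³
   = 2.5 × 10⁻⁵ m/s²

2.5 × 10⁻⁵ m/s²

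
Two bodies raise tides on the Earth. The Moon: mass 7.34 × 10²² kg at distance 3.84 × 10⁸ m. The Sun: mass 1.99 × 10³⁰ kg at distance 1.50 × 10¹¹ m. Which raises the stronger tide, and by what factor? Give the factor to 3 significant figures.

Tidal stretch scales as M/d³; compute that for each body.
The Moon: (7.34 × 10²²) / (3.84 × 10⁸)³ = 1.296 × 10⁻³
The Sun: (1.99 × 10³⁰) / (1.50 × 10¹¹)³ = 5.896 × 10⁻⁴
Ratio (larger/smaller) = 2.20

The Moon, by a factor of ≈ 2.20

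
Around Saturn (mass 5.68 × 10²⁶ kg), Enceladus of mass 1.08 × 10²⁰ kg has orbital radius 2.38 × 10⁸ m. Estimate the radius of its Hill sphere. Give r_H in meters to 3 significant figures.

9.49 × 10⁵ m

r_H ≈ a (m/3M)^(1/3)
    = (2.38 × 10⁸) × (1.08 × 10²⁰ / (3 × 5.68 × 10²⁶))^(1/3)
    = 9.49 × 10⁵ m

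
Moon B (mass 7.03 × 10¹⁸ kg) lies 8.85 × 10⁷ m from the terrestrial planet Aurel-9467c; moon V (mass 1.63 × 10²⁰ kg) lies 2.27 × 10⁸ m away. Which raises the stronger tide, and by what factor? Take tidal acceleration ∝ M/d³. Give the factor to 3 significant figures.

Moon V, by a factor of ≈ 1.37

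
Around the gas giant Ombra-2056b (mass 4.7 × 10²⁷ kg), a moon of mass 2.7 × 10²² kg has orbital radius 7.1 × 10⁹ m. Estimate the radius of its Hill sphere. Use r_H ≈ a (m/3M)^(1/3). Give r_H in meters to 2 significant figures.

8.8 × 10⁷ m

r_H ≈ a (m/3M)^(1/3)
    = (7.1 × 10⁹) × (2.7 × 10²² / (3 × 4.7 × 10²⁷))^(1/3)
    = 8.8 × 10⁷ m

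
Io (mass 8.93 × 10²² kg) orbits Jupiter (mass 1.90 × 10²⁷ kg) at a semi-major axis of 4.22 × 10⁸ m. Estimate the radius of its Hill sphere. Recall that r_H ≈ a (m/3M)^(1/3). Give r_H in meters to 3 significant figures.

1.06 × 10⁷ m

r_H ≈ a (m/3M)^(1/3)
    = (4.22 × 10⁸) × (8.93 × 10²² / (3 × 1.90 × 10²⁷))^(1/3)
    = 1.06 × 10⁷ m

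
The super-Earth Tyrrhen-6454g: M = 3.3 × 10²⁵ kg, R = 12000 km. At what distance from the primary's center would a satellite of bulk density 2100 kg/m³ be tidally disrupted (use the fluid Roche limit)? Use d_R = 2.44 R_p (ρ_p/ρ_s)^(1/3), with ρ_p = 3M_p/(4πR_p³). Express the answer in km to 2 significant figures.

38000 km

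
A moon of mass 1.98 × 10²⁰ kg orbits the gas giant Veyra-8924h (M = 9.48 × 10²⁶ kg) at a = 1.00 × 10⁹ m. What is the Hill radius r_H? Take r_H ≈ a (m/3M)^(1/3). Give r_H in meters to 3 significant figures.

r_H ≈ a (m/3M)^(1/3)
    = (1.00 × 10⁹) × (1.98 × 10²⁰ / (3 × 9.48 × 10²⁶))^(1/3)
    = 4.11 × 10⁶ m

4.11 × 10⁶ m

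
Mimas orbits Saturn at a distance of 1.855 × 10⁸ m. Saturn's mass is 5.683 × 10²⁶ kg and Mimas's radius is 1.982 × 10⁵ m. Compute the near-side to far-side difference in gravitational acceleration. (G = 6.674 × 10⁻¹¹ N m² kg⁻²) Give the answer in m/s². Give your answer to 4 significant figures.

4.711 × 10⁻³ m/s²

a_tidal = 4GMr/d³
        = 4 × (6.674 × 10⁻¹¹) × (5.683 × 10²⁶) × (1.982 × 10⁵) / (1.855 × 10⁸)³
        = 4.711 × 10⁻³ m/s²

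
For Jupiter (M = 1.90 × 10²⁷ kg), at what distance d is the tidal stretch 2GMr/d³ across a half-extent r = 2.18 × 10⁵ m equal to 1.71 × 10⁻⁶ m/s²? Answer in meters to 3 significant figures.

3.19 × 10⁹ m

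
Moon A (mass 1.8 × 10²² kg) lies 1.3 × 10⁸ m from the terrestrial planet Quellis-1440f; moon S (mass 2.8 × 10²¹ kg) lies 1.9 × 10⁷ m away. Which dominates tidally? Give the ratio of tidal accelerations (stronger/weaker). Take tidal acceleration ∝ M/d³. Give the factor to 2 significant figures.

Moon S, by a factor of ≈ 50

Compare M/d³ for the two perturbers:
Moon A: (1.8 × 10²²) / (1.3 × 10⁸)³ = 8.193 × 10⁻³
Moon S: (2.8 × 10²¹) / (1.9 × 10⁷)³ = 4.082 × 10⁻¹
Ratio (larger/smaller) = 50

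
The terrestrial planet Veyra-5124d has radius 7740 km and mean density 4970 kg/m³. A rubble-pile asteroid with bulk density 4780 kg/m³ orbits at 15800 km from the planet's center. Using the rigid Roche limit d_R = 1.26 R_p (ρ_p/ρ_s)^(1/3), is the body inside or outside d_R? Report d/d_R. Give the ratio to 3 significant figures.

outside; d/d_R ≈ 1.60

d_R = 1.26 × (7740 km) × (4970/4780)^(1/3) = 9880 km
d/d_R = (15800) / (9880) = 1.60
Since d/d_R > 1, the body is outside the Roche limit.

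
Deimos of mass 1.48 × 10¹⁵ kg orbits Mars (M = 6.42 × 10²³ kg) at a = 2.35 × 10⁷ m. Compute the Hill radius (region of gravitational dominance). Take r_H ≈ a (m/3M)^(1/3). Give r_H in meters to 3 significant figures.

r_H ≈ a (m/3M)^(1/3)
    = (2.35 × 10⁷) × (1.48 × 10¹⁵ / (3 × 6.42 × 10²³))^(1/3)
    = 2.15 × 10⁴ m

2.15 × 10⁴ m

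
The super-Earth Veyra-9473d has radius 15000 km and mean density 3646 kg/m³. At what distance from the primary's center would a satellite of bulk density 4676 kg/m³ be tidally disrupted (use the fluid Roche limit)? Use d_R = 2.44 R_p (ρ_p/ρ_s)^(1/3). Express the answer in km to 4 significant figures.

d_R = 2.44 × 15000 km × (3646/4676)^(1/3)
    = 33690 km

33690 km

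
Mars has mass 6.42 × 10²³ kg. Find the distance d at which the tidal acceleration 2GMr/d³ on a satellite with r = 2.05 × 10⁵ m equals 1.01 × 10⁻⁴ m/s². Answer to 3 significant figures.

2GMr/d³ = a_tidal  ⇒  d = (2GMr / a_tidal)^(1/3)
d = (2 × 6.674×10⁻¹¹ × (6.42 × 10²³) × (2.05 × 10⁵) / (1.01 × 10⁻⁴))^(1/3)
  = 5.58 × 10⁷ m

5.58 × 10⁷ m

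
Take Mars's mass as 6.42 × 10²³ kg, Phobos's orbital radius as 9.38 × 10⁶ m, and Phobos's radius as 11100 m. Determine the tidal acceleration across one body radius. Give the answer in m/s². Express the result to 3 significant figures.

1.15 × 10⁻³ m/s²

Since r ≪ d, expand the inverse-square field across one radius to get the leading 2GMr/d³ term.
Δg = 2GMr/d³
   = 2 × (6.674 × 10⁻¹¹) × (6.42 × 10²³) × (11100) / (9.38 × 10⁶)³
   = 1.15 × 10⁻³ m/s²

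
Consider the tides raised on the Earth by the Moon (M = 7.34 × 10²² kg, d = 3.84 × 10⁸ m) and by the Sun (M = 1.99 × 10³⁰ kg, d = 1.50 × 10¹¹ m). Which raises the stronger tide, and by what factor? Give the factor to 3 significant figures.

Compare M/d³ for the two perturbers:
The Moon: (7.34 × 10²²) / (3.84 × 10⁸)³ = 1.296 × 10⁻³
The Sun: (1.99 × 10³⁰) / (1.50 × 10¹¹)³ = 5.896 × 10⁻⁴
Ratio (larger/smaller) = 2.20

The Moon, by a factor of ≈ 2.20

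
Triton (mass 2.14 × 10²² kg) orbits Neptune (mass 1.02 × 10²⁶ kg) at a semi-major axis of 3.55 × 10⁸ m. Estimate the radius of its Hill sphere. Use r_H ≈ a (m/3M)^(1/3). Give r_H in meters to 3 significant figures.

r_H ≈ a (m/3M)^(1/3)
    = (3.55 × 10⁸) × (2.14 × 10²² / (3 × 1.02 × 10²⁶))^(1/3)
    = 1.46 × 10⁷ m

1.46 × 10⁷ m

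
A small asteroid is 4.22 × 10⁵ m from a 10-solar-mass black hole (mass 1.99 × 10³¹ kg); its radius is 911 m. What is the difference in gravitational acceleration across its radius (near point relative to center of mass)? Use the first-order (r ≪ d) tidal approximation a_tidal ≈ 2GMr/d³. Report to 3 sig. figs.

Δa = 2GMr/d³
   = 2 × (6.674 × 10⁻¹¹) × (1.99 × 10³¹) × (911) / (4.22 × 10⁵)³
   = 3.22 × 10⁷ m/s²

3.22 × 10⁷ m/s²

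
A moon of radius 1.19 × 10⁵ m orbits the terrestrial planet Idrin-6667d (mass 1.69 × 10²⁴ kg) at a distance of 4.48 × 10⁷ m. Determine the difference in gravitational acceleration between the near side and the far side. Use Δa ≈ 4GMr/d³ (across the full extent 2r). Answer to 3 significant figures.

5.97 × 10⁻⁴ m/s²

Differencing GM/(d−r)² and GM/(d+r)² to first order in r/d gives 4GMr/d³.
a_tidal = 4GMr/d³
        = 4 × (6.674 × 10⁻¹¹) × (1.69 × 10²⁴) × (1.19 × 10⁵) / (4.48 × 10⁷)³
        = 5.97 × 10⁻⁴ m/s²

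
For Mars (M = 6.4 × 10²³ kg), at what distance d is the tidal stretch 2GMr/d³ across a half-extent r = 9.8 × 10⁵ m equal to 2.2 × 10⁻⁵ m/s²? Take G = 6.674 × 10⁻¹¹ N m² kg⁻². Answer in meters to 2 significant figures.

2GMr/d³ = a_tidal  ⇒  d = (2GMr / a_tidal)^(1/3)
d = (2 × 6.674×10⁻¹¹ × (6.4 × 10²³) × (9.8 × 10⁵) / (2.2 × 10⁻⁵))^(1/3)
  = 1.6 × 10⁸ m

1.6 × 10⁸ m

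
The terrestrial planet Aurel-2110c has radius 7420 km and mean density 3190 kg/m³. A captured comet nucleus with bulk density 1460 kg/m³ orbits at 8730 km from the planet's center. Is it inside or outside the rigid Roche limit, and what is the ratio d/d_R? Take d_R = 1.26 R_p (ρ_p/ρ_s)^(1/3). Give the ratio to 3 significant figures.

inside; d/d_R ≈ 0.720

d_R = 1.26 × (7420 km) × (3190/1460)^(1/3) = 12130 km
d/d_R = (8730) / (12130) = 0.720
Since d/d_R < 1, the body is inside the Roche limit.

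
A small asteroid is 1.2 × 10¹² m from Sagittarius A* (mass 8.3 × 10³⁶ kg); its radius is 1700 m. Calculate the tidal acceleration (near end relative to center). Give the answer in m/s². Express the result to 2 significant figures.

The tidal stretch is the gradient of GM/d² times the body's extent r, hence the 1/d³ dependence.
Δa = 2GMr/d³
   = 2 × (6.674 × 10⁻¹¹) × (8.3 × 10³⁶) × (1700) / (1.2 × 10¹²)³
   = 1.1 × 10⁻⁶ m/s²

1.1 × 10⁻⁶ m/s²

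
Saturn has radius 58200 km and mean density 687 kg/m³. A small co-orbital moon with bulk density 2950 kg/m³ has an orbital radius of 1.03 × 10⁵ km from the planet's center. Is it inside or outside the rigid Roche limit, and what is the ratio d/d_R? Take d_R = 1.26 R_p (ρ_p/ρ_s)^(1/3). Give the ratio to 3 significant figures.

outside; d/d_R ≈ 2.28

d_R = 1.26 × (58200 km) × (687/2950)^(1/3) = 45120 km
d/d_R = (1.03 × 10⁵) / (45120) = 2.28
Since d/d_R > 1, the body is outside the Roche limit.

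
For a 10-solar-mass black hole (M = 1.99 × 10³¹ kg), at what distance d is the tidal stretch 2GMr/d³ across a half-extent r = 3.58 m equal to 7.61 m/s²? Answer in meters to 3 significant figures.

1.08 × 10⁷ m

2GMr/d³ = a_tidal  ⇒  d = (2GMr / a_tidal)^(1/3)
d = (2 × 6.674×10⁻¹¹ × (1.99 × 10³¹) × (3.58) / (7.61))^(1/3)
  = 1.08 × 10⁷ m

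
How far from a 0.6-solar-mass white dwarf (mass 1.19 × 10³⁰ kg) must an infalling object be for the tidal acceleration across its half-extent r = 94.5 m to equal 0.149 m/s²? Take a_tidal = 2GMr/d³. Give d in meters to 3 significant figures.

4.65 × 10⁷ m

2GMr/d³ = a_tidal  ⇒  d = (2GMr / a_tidal)^(1/3)
d = (2 × 6.674×10⁻¹¹ × (1.19 × 10³⁰) × (94.5) / (0.149))^(1/3)
  = 4.65 × 10⁷ m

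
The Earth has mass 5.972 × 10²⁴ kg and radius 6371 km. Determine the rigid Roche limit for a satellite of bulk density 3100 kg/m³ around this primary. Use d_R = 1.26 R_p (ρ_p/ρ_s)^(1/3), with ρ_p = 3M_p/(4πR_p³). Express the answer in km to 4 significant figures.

9726 km

ρ_p = 3M_p/(4πR_p³) = 3 × (5.972 × 10²⁴) / (4π × (6.371 × 10⁶ m)³) = 5513 kg/m³
d_R = 1.26 × 6371 km × (5513/3100)^(1/3)
    = 9726 km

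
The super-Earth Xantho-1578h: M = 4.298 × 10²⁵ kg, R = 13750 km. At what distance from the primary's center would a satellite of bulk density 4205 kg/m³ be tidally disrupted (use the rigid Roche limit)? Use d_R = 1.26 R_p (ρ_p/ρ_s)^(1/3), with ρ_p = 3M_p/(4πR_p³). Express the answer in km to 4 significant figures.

16960 km

ρ_p = 3M_p/(4πR_p³) = 3 × (4.298 × 10²⁵) / (4π × (1.375 × 10⁷ m)³) = 3947 kg/m³
d_R = 1.26 × 13750 km × (3947/4205)^(1/3)
    = 16960 km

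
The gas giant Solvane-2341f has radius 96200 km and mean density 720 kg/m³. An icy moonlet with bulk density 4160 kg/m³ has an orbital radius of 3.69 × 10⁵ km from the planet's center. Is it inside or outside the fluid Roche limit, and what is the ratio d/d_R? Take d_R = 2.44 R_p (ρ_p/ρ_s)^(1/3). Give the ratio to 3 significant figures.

outside; d/d_R ≈ 2.82

d_R = 2.44 × (96200 km) × (720/4160)^(1/3) = 1.308 × 10⁵ km
d/d_R = (3.69 × 10⁵) / (1.308 × 10⁵) = 2.82
Since d/d_R > 1, the body is outside the Roche limit.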